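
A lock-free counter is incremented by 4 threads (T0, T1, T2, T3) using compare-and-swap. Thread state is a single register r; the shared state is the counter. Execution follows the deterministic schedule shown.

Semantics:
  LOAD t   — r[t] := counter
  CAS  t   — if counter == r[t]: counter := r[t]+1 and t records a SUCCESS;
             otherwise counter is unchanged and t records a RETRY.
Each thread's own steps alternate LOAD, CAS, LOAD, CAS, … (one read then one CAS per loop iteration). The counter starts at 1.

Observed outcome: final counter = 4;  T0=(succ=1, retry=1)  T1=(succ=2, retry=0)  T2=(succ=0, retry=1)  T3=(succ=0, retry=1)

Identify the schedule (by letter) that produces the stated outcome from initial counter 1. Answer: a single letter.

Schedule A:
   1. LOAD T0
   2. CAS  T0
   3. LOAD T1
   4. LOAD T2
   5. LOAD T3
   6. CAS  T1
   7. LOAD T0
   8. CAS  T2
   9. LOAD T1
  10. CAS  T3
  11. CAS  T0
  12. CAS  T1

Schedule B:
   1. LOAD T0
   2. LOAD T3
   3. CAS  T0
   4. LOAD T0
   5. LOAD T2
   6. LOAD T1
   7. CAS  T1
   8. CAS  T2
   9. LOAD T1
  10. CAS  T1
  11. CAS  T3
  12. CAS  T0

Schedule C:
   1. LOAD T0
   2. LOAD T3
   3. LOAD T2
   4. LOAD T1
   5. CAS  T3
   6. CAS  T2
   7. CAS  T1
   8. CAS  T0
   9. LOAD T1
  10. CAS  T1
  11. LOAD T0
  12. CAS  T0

Tracing schedule B:
1. LOAD T0 → mem=1 r[T0]=1 [LOAD]
2. LOAD T3 → mem=1 r[T3]=1 [LOAD]
3. CAS T0 → mem=2 r[T0]=1 [OK]
4. LOAD T0 → mem=2 r[T0]=2 [LOAD]
5. LOAD T2 → mem=2 r[T2]=2 [LOAD]
6. LOAD T1 → mem=2 r[T1]=2 [LOAD]
7. CAS T1 → mem=3 r[T1]=2 [OK]
8. CAS T2 → mem=3 r[T2]=2 [RETRY]
9. LOAD T1 → mem=3 r[T1]=3 [LOAD]
10. CAS T1 → mem=4 r[T1]=3 [OK]
11. CAS T3 → mem=4 r[T3]=1 [RETRY]
12. CAS T0 → mem=4 r[T0]=2 [RETRY]

B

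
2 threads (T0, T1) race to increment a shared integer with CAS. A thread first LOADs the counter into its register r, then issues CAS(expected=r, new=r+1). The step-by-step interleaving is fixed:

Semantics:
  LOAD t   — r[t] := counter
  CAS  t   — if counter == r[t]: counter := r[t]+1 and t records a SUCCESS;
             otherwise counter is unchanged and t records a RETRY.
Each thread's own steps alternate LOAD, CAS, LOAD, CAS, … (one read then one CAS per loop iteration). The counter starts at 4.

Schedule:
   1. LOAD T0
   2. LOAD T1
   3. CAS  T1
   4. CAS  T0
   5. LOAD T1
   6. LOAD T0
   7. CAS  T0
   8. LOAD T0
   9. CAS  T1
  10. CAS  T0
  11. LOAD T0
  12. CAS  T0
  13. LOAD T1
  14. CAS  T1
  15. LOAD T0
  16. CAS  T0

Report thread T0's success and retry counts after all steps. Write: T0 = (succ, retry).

T0 = (4, 1)

[1] T0.load  rd  (counter 4, T0.r 4)
[2] T1.load  rd  (counter 4, T1.r 4)
[3] T1.cas  hit  (counter 5, T1.r 4)
[4] T0.cas  miss  (counter 5, T0.r 4)
[5] T1.load  rd  (counter 5, T1.r 5)
[6] T0.load  rd  (counter 5, T0.r 5)
[7] T0.cas  hit  (counter 6, T0.r 5)
[8] T0.load  rd  (counter 6, T0.r 6)
[9] T1.cas  miss  (counter 6, T1.r 5)
[10] T0.cas  hit  (counter 7, T0.r 6)
[11] T0.load  rd  (counter 7, T0.r 7)
[12] T0.cas  hit  (counter 8, T0.r 7)
[13] T1.load  rd  (counter 8, T1.r 8)
[14] T1.cas  hit  (counter 9, T1.r 8)
[15] T0.load  rd  (counter 9, T0.r 9)
[16] T0.cas  hit  (counter 10, T0.r 9)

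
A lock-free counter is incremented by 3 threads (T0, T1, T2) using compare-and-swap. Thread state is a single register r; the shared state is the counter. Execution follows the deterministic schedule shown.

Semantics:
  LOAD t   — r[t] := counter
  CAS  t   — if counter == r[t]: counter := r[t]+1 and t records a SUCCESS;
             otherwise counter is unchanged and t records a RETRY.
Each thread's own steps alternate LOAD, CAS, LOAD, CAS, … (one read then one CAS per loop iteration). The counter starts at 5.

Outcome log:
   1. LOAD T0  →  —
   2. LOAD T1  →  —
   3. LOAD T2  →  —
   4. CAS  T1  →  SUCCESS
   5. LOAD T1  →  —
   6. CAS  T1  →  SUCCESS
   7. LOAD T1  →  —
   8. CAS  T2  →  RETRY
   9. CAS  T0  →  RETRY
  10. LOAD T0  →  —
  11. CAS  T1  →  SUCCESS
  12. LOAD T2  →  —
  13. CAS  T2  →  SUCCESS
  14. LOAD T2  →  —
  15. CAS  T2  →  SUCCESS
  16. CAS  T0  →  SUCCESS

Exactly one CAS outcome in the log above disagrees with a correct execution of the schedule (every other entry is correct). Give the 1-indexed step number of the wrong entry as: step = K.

Reference trace:
1. LOAD T0 → mem=5 r[T0]=5 [LOAD]
2. LOAD T1 → mem=5 r[T1]=5 [LOAD]
3. LOAD T2 → mem=5 r[T2]=5 [LOAD]
4. CAS T1 → mem=6 r[T1]=5 [OK]
5. LOAD T1 → mem=6 r[T1]=6 [LOAD]
6. CAS T1 → mem=7 r[T1]=6 [OK]
7. LOAD T1 → mem=7 r[T1]=7 [LOAD]
8. CAS T2 → mem=7 r[T2]=5 [RETRY]
9. CAS T0 → mem=7 r[T0]=5 [RETRY]
10. LOAD T0 → mem=7 r[T0]=7 [LOAD]
11. CAS T1 → mem=8 r[T1]=7 [OK]
12. LOAD T2 → mem=8 r[T2]=8 [LOAD]
13. CAS T2 → mem=9 r[T2]=8 [OK]
14. LOAD T2 → mem=9 r[T2]=9 [LOAD]
15. CAS T2 → mem=10 r[T2]=9 [OK]
16. CAS T0 → mem=10 r[T0]=7 [RETRY]
Mismatch at 16.

step = 16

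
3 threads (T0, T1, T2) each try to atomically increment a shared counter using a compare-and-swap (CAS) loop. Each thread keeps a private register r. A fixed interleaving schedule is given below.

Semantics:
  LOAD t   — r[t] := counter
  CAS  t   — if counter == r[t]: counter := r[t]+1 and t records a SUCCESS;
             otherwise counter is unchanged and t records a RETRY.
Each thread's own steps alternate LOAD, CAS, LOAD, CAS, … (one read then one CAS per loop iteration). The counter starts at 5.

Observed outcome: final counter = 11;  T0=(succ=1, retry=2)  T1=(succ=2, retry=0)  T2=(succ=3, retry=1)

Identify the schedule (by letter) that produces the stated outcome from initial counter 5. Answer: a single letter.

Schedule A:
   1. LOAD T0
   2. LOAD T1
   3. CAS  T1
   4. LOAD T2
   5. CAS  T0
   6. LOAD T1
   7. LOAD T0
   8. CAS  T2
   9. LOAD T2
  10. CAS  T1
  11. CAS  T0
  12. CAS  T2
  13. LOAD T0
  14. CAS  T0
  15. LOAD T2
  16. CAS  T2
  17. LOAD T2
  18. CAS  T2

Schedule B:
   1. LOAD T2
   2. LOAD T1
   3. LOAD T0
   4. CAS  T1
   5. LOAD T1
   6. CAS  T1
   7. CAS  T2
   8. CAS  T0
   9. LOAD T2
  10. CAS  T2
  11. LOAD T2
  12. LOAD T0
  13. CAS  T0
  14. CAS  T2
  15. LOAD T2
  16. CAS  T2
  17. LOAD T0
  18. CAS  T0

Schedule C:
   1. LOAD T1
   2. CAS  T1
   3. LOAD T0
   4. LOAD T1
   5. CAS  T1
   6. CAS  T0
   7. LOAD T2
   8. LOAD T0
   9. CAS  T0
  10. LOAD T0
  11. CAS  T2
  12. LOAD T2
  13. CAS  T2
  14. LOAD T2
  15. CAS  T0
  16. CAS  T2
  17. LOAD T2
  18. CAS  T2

C

Run C:
   1) LOAD T1:  M=5  r_T1=5
   2) CAS  T1:  M=6  r_T1=5 ✓
   3) LOAD T0:  M=6  r_T0=6
   4) LOAD T1:  M=6  r_T1=6
   5) CAS  T1:  M=7  r_T1=6 ✓
   6) CAS  T0:  M=7  r_T0=6 ✗
   7) LOAD T2:  M=7  r_T2=7
   8) LOAD T0:  M=7  r_T0=7
   9) CAS  T0:  M=8  r_T0=7 ✓
  10) LOAD T0:  M=8  r_T0=8
  11) CAS  T2:  M=8  r_T2=7 ✗
  12) LOAD T2:  M=8  r_T2=8
  13) CAS  T2:  M=9  r_T2=8 ✓
  14) LOAD T2:  M=9  r_T2=9
  15) CAS  T0:  M=9  r_T0=8 ✗
  16) CAS  T2:  M=10  r_T2=9 ✓
  17) LOAD T2:  M=10  r_T2=10
  18) CAS  T2:  M=11  r_T2=10 ✓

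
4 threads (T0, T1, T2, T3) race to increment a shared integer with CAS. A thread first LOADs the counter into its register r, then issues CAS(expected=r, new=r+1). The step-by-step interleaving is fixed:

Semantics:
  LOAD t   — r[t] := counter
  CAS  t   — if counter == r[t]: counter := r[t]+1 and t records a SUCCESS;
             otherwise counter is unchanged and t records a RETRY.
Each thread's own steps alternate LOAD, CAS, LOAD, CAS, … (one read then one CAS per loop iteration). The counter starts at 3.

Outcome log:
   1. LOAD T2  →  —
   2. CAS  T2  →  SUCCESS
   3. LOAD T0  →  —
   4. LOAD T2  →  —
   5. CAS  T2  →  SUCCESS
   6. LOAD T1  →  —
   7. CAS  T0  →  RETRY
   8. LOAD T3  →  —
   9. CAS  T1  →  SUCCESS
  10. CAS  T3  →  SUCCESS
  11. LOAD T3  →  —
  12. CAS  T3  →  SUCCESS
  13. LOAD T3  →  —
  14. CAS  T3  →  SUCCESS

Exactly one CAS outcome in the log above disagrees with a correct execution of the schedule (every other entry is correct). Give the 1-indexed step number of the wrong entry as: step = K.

step = 10

Reference trace:
[1] T2.load  rd  (counter 3, T2.r 3)
[2] T2.cas  hit  (counter 4, T2.r 3)
[3] T0.load  rd  (counter 4, T0.r 4)
[4] T2.load  rd  (counter 4, T2.r 4)
[5] T2.cas  hit  (counter 5, T2.r 4)
[6] T1.load  rd  (counter 5, T1.r 5)
[7] T0.cas  miss  (counter 5, T0.r 4)
[8] T3.load  rd  (counter 5, T3.r 5)
[9] T1.cas  hit  (counter 6, T1.r 5)
[10] T3.cas  miss  (counter 6, T3.r 5)
[11] T3.load  rd  (counter 6, T3.r 6)
[12] T3.cas  hit  (counter 7, T3.r 6)
[13] T3.load  rd  (counter 7, T3.r 7)
[14] T3.cas  hit  (counter 8, T3.r 7)
Log disagrees first at step 10.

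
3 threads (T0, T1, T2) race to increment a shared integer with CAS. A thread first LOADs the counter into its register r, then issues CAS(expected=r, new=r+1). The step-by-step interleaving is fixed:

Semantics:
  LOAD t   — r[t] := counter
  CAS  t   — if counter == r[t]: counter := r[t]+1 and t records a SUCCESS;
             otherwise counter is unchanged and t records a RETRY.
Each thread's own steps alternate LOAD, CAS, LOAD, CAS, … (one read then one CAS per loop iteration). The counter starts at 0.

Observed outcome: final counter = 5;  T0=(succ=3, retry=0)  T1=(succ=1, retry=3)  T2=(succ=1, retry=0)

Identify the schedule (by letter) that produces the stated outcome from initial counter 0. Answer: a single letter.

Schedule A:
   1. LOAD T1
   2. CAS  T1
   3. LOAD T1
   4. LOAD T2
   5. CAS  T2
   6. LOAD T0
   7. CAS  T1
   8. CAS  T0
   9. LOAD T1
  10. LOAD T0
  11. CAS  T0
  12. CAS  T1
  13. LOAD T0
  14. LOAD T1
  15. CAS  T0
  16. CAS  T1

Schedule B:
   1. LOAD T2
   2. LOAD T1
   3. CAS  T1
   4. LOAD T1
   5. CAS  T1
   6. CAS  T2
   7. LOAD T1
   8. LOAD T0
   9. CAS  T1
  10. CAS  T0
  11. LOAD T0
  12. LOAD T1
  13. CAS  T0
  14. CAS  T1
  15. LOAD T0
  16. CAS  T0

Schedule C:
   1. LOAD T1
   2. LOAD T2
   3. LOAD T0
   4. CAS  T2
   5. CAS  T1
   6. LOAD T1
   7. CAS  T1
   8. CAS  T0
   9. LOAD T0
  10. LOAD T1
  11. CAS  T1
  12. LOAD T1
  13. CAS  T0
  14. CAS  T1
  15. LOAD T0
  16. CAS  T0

Run A:
[1] T1.load  rd  (counter 0, T1.r 0)
[2] T1.cas  hit  (counter 1, T1.r 0)
[3] T1.load  rd  (counter 1, T1.r 1)
[4] T2.load  rd  (counter 1, T2.r 1)
[5] T2.cas  hit  (counter 2, T2.r 1)
[6] T0.load  rd  (counter 2, T0.r 2)
[7] T1.cas  miss  (counter 2, T1.r 1)
[8] T0.cas  hit  (counter 3, T0.r 2)
[9] T1.load  rd  (counter 3, T1.r 3)
[10] T0.load  rd  (counter 3, T0.r 3)
[11] T0.cas  hit  (counter 4, T0.r 3)
[12] T1.cas  miss  (counter 4, T1.r 3)
[13] T0.load  rd  (counter 4, T0.r 4)
[14] T1.load  rd  (counter 4, T1.r 4)
[15] T0.cas  hit  (counter 5, T0.r 4)
[16] T1.cas  miss  (counter 5, T1.r 4)

A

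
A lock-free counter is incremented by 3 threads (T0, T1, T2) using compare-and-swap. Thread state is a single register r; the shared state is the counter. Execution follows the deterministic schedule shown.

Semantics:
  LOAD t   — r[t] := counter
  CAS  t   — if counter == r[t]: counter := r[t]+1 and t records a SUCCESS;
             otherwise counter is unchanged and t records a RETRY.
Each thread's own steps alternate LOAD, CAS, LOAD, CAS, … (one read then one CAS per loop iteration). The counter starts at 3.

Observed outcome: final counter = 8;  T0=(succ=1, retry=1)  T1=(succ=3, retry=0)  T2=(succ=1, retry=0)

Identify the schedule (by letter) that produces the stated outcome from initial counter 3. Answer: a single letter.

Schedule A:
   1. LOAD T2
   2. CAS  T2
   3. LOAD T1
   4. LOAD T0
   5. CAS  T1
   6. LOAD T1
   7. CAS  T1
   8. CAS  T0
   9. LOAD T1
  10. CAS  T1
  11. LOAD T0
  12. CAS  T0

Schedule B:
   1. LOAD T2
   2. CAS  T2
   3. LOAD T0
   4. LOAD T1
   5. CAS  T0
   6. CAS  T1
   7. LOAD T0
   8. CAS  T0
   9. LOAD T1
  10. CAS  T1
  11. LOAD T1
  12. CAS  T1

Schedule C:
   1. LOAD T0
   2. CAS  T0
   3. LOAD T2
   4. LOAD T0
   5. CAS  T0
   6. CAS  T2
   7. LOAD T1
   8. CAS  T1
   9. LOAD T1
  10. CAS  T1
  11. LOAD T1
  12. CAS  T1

Simulating candidate A:
1. LOAD T2 → mem=3 r[T2]=3 [LOAD]
2. CAS T2 → mem=4 r[T2]=3 [OK]
3. LOAD T1 → mem=4 r[T1]=4 [LOAD]
4. LOAD T0 → mem=4 r[T0]=4 [LOAD]
5. CAS T1 → mem=5 r[T1]=4 [OK]
6. LOAD T1 → mem=5 r[T1]=5 [LOAD]
7. CAS T1 → mem=6 r[T1]=5 [OK]
8. CAS T0 → mem=6 r[T0]=4 [RETRY]
9. LOAD T1 → mem=6 r[T1]=6 [LOAD]
10. CAS T1 → mem=7 r[T1]=6 [OK]
11. LOAD T0 → mem=7 r[T0]=7 [LOAD]
12. CAS T0 → mem=8 r[T0]=7 [OK]

A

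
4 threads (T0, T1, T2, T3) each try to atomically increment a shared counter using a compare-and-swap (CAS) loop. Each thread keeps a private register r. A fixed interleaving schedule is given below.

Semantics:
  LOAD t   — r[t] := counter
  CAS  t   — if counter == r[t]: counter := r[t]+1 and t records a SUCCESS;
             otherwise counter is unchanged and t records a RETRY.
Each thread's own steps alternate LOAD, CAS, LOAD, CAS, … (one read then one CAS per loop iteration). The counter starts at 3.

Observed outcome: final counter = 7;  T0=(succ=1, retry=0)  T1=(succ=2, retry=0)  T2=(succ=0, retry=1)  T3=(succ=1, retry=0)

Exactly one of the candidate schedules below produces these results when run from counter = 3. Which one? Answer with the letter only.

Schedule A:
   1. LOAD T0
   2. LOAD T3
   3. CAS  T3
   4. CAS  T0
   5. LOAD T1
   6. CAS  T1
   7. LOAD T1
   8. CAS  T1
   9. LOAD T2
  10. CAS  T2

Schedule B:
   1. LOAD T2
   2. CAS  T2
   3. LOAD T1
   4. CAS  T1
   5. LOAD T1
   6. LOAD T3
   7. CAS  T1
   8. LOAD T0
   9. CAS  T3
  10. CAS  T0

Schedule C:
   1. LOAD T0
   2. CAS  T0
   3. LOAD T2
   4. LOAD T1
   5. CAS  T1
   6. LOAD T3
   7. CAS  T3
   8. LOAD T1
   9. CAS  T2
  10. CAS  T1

C

Simulating candidate C:
T0 LOAD — after: cnt=3, r=3 — load
T0 CAS — after: cnt=4, r=3 — ok
T2 LOAD — after: cnt=4, r=4 — load
T1 LOAD — after: cnt=4, r=4 — load
T1 CAS — after: cnt=5, r=4 — ok
T3 LOAD — after: cnt=5, r=5 — load
T3 CAS — after: cnt=6, r=5 — ok
T1 LOAD — after: cnt=6, r=6 — load
T2 CAS — after: cnt=6, r=4 — retry
T1 CAS — after: cnt=7, r=6 — ok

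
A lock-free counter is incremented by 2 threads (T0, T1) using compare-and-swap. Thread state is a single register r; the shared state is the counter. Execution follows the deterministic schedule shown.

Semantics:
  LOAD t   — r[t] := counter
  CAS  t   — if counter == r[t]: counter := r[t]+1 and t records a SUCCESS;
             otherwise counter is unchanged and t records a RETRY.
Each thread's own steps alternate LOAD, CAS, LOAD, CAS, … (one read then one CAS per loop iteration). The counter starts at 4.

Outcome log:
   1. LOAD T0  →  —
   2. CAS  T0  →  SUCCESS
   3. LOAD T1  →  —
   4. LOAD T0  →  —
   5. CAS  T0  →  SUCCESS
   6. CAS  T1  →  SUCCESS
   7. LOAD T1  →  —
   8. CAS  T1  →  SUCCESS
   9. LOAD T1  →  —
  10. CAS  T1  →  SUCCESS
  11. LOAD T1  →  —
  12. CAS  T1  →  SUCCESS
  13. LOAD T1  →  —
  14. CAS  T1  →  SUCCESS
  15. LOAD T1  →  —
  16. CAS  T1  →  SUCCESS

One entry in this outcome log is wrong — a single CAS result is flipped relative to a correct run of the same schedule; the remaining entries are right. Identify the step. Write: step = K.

Re-executing:
1. LOAD T0 → mem=4 r[T0]=4 [LOAD]
2. CAS T0 → mem=5 r[T0]=4 [OK]
3. LOAD T1 → mem=5 r[T1]=5 [LOAD]
4. LOAD T0 → mem=5 r[T0]=5 [LOAD]
5. CAS T0 → mem=6 r[T0]=5 [OK]
6. CAS T1 → mem=6 r[T1]=5 [RETRY]
7. LOAD T1 → mem=6 r[T1]=6 [LOAD]
8. CAS T1 → mem=7 r[T1]=6 [OK]
9. LOAD T1 → mem=7 r[T1]=7 [LOAD]
10. CAS T1 → mem=8 r[T1]=7 [OK]
11. LOAD T1 → mem=8 r[T1]=8 [LOAD]
12. CAS T1 → mem=9 r[T1]=8 [OK]
13. LOAD T1 → mem=9 r[T1]=9 [LOAD]
14. CAS T1 → mem=10 r[T1]=9 [OK]
15. LOAD T1 → mem=10 r[T1]=10 [LOAD]
16. CAS T1 → mem=11 r[T1]=10 [OK]
Flip is step 6.

step = 6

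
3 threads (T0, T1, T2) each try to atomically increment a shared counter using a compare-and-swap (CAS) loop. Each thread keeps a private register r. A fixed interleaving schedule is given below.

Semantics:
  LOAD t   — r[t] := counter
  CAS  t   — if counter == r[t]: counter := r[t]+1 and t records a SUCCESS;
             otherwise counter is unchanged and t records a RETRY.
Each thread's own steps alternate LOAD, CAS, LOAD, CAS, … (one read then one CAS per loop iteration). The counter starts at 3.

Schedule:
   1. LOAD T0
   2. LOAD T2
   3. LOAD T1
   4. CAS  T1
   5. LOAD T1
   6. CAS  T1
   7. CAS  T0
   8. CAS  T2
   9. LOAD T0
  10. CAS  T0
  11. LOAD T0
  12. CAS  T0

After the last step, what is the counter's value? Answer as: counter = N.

counter = 7

   1) LOAD T0:  M=3  r_T0=3
   2) LOAD T2:  M=3  r_T2=3
   3) LOAD T1:  M=3  r_T1=3
   4) CAS  T1:  M=4  r_T1=3 ✓
   5) LOAD T1:  M=4  r_T1=4
   6) CAS  T1:  M=5  r_T1=4 ✓
   7) CAS  T0:  M=5  r_T0=3 ✗
   8) CAS  T2:  M=5  r_T2=3 ✗
   9) LOAD T0:  M=5  r_T0=5
  10) CAS  T0:  M=6  r_T0=5 ✓
  11) LOAD T0:  M=6  r_T0=6
  12) CAS  T0:  M=7  r_T0=6 ✓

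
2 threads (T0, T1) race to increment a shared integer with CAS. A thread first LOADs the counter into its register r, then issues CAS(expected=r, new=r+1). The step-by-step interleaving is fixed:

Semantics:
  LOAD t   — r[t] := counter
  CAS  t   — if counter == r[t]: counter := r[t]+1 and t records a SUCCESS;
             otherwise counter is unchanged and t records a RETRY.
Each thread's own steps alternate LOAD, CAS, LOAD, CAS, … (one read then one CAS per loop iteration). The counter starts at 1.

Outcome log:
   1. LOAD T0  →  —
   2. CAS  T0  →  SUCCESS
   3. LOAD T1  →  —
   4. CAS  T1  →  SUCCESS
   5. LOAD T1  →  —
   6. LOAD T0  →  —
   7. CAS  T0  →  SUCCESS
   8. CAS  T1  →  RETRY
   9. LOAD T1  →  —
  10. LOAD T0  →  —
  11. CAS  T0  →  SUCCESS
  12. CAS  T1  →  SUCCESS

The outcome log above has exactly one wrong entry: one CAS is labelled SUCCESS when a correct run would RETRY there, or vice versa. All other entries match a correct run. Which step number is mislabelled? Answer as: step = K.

step = 12

Correct run:
1. LOAD T0 → mem=1 r[T0]=1 [LOAD]
2. CAS T0 → mem=2 r[T0]=1 [OK]
3. LOAD T1 → mem=2 r[T1]=2 [LOAD]
4. CAS T1 → mem=3 r[T1]=2 [OK]
5. LOAD T1 → mem=3 r[T1]=3 [LOAD]
6. LOAD T0 → mem=3 r[T0]=3 [LOAD]
7. CAS T0 → mem=4 r[T0]=3 [OK]
8. CAS T1 → mem=4 r[T1]=3 [RETRY]
9. LOAD T1 → mem=4 r[T1]=4 [LOAD]
10. LOAD T0 → mem=4 r[T0]=4 [LOAD]
11. CAS T0 → mem=5 r[T0]=4 [OK]
12. CAS T1 → mem=5 r[T1]=4 [RETRY]
Mismatch at 12.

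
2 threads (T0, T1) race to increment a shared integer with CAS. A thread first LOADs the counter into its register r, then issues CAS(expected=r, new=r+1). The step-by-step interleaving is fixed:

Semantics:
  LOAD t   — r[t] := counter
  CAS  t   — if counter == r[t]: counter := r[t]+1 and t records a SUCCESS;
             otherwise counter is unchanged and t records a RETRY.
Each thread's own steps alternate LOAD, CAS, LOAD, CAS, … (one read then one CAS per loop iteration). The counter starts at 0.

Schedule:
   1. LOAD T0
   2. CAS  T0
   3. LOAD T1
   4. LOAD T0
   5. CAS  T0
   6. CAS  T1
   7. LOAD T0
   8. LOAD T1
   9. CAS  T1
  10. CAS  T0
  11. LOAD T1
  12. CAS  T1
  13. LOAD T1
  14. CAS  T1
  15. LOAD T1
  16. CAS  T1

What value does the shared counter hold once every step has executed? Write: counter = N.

counter = 6

1. LOAD T0 → mem=0 r[T0]=0 [LOAD]
2. CAS T0 → mem=1 r[T0]=0 [OK]
3. LOAD T1 → mem=1 r[T1]=1 [LOAD]
4. LOAD T0 → mem=1 r[T0]=1 [LOAD]
5. CAS T0 → mem=2 r[T0]=1 [OK]
6. CAS T1 → mem=2 r[T1]=1 [RETRY]
7. LOAD T0 → mem=2 r[T0]=2 [LOAD]
8. LOAD T1 → mem=2 r[T1]=2 [LOAD]
9. CAS T1 → mem=3 r[T1]=2 [OK]
10. CAS T0 → mem=3 r[T0]=2 [RETRY]
11. LOAD T1 → mem=3 r[T1]=3 [LOAD]
12. CAS T1 → mem=4 r[T1]=3 [OK]
13. LOAD T1 → mem=4 r[T1]=4 [LOAD]
14. CAS T1 → mem=5 r[T1]=4 [OK]
15. LOAD T1 → mem=5 r[T1]=5 [LOAD]
16. CAS T1 → mem=6 r[T1]=5 [OK]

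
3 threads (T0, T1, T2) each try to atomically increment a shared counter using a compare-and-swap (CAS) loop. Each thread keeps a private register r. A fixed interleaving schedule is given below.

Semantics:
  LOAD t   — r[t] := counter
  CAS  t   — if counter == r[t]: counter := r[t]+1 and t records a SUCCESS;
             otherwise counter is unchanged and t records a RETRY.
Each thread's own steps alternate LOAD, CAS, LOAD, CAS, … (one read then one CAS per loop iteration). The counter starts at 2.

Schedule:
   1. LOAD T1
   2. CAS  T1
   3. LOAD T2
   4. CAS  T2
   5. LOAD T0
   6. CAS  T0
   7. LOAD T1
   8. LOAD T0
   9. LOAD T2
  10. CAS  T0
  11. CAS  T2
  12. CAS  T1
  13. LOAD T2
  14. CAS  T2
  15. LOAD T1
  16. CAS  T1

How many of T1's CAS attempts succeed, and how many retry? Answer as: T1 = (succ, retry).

#1 T1 reads 2
#2 T1 CAS(2→3) writes; counter now 3
#3 T2 reads 3
#4 T2 CAS(3→4) writes; counter now 4
#5 T0 reads 4
#6 T0 CAS(4→5) writes; counter now 5
#7 T1 reads 5
#8 T0 reads 5
#9 T2 reads 5
#10 T0 CAS(5→6) writes; counter now 6
#11 T2 CAS(5→6) fails; counter now 6
#12 T1 CAS(5→6) fails; counter now 6
#13 T2 reads 6
#14 T2 CAS(6→7) writes; counter now 7
#15 T1 reads 7
#16 T1 CAS(7→8) writes; counter now 8

T1 = (2, 1)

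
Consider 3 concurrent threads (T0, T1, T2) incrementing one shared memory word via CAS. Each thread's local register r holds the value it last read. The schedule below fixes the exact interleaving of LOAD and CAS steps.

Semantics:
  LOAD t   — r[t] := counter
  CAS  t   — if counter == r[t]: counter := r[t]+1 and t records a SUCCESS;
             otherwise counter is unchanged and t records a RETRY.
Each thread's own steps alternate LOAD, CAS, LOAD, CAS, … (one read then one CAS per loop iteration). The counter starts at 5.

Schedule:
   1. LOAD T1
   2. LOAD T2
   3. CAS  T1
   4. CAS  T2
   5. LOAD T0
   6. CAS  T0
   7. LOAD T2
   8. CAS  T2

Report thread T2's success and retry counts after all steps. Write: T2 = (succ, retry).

T2 = (1, 1)

step 1: T1 LOAD ⇒ load; ctr=5 reg=5
step 2: T2 LOAD ⇒ load; ctr=5 reg=5
step 3: T1 CAS ⇒ ok; ctr=6 reg=5
step 4: T2 CAS ⇒ retry; ctr=6 reg=5
step 5: T0 LOAD ⇒ load; ctr=6 reg=6
step 6: T0 CAS ⇒ ok; ctr=7 reg=6
step 7: T2 LOAD ⇒ load; ctr=7 reg=7
step 8: T2 CAS ⇒ ok; ctr=8 reg=7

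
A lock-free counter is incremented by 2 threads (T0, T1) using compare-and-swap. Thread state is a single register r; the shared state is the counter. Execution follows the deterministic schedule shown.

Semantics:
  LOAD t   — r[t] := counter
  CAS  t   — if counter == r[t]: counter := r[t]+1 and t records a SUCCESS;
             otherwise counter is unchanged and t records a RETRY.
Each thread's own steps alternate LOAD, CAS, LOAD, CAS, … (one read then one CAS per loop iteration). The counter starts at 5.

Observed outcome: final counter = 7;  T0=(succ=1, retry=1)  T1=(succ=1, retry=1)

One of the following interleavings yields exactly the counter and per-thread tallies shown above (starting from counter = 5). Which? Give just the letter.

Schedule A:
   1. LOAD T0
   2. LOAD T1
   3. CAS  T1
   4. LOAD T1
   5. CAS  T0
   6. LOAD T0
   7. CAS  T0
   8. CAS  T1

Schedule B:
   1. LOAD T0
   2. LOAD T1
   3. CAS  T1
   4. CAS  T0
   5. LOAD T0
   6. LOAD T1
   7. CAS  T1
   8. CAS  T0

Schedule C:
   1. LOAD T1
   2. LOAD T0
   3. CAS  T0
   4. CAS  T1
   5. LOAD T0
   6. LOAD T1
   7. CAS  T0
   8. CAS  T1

Run A:
#1 T0 reads 5
#2 T1 reads 5
#3 T1 CAS(5→6) writes; counter now 6
#4 T1 reads 6
#5 T0 CAS(5→6) fails; counter now 6
#6 T0 reads 6
#7 T0 CAS(6→7) writes; counter now 7
#8 T1 CAS(6→7) fails; counter now 7

A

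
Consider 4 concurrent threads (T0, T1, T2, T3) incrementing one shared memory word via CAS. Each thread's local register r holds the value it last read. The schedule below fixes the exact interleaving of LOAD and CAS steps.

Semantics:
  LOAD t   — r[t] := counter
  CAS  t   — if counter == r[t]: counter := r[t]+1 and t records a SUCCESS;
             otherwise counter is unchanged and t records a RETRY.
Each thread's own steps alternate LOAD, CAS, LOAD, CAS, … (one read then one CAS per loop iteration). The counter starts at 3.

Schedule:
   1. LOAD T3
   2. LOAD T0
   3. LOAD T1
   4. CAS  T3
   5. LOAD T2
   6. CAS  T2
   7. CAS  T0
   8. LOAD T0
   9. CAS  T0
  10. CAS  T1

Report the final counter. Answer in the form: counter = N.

counter = 6

[1] T3.load  rd  (counter 3, T3.r 3)
[2] T0.load  rd  (counter 3, T0.r 3)
[3] T1.load  rd  (counter 3, T1.r 3)
[4] T3.cas  hit  (counter 4, T3.r 3)
[5] T2.load  rd  (counter 4, T2.r 4)
[6] T2.cas  hit  (counter 5, T2.r 4)
[7] T0.cas  miss  (counter 5, T0.r 3)
[8] T0.load  rd  (counter 5, T0.r 5)
[9] T0.cas  hit  (counter 6, T0.r 5)
[10] T1.cas  miss  (counter 6, T1.r 3)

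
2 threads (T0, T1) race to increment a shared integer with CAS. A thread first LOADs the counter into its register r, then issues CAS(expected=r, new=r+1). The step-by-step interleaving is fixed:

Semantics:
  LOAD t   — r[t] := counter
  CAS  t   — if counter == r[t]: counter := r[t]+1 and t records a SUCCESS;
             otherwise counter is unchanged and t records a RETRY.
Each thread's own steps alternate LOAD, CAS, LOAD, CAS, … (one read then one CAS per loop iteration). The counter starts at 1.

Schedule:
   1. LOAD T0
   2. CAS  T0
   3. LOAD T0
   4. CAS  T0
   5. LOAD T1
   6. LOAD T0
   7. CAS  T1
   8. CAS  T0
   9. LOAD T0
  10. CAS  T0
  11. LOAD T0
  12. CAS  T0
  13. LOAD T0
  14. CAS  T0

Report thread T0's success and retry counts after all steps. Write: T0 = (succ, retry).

   1) LOAD T0:  M=1  r_T0=1
   2) CAS  T0:  M=2  r_T0=1 ✓
   3) LOAD T0:  M=2  r_T0=2
   4) CAS  T0:  M=3  r_T0=2 ✓
   5) LOAD T1:  M=3  r_T1=3
   6) LOAD T0:  M=3  r_T0=3
   7) CAS  T1:  M=4  r_T1=3 ✓
   8) CAS  T0:  M=4  r_T0=3 ✗
   9) LOAD T0:  M=4  r_T0=4
  10) CAS  T0:  M=5  r_T0=4 ✓
  11) LOAD T0:  M=5  r_T0=5
  12) CAS  T0:  M=6  r_T0=5 ✓
  13) LOAD T0:  M=6  r_T0=6
  14) CAS  T0:  M=7  r_T0=6 ✓

T0 = (5, 1)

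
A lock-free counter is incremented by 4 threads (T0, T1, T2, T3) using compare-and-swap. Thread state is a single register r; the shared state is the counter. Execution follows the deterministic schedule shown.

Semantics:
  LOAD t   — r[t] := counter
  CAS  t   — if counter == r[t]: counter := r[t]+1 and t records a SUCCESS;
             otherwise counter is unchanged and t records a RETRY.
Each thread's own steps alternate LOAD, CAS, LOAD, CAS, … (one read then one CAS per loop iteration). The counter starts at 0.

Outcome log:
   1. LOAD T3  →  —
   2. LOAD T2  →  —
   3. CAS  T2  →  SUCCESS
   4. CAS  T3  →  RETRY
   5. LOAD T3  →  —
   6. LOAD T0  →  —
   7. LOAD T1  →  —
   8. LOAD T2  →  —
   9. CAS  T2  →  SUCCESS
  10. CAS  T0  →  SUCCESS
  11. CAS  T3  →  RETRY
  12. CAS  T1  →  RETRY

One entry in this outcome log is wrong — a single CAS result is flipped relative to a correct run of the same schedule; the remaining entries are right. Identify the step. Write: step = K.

step = 10

Reference trace:
#1 T3 reads 0
#2 T2 reads 0
#3 T2 CAS(0→1) writes; counter now 1
#4 T3 CAS(0→1) fails; counter now 1
#5 T3 reads 1
#6 T0 reads 1
#7 T1 reads 1
#8 T2 reads 1
#9 T2 CAS(1→2) writes; counter now 2
#10 T0 CAS(1→2) fails; counter now 2
#11 T3 CAS(1→2) fails; counter now 2
#12 T1 CAS(1→2) fails; counter now 2
Flip is step 10.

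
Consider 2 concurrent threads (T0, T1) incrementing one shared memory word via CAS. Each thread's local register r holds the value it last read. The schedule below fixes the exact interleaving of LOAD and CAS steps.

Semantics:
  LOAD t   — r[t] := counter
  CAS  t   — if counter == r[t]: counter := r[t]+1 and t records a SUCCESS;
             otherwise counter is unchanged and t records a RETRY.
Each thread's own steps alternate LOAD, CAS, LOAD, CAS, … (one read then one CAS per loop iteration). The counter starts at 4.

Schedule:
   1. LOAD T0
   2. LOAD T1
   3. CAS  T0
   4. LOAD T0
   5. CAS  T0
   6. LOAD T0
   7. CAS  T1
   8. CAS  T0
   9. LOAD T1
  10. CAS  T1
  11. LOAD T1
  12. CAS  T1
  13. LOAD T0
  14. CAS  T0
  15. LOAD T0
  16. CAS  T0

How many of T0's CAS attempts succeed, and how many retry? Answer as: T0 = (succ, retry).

T0 = (5, 0)

T0 LOAD — after: cnt=4, r=4 — load
T1 LOAD — after: cnt=4, r=4 — load
T0 CAS — after: cnt=5, r=4 — ok
T0 LOAD — after: cnt=5, r=5 — load
T0 CAS — after: cnt=6, r=5 — ok
T0 LOAD — after: cnt=6, r=6 — load
T1 CAS — after: cnt=6, r=4 — retry
T0 CAS — after: cnt=7, r=6 — ok
T1 LOAD — after: cnt=7, r=7 — load
T1 CAS — after: cnt=8, r=7 — ok
T1 LOAD — after: cnt=8, r=8 — load
T1 CAS — after: cnt=9, r=8 — ok
T0 LOAD — after: cnt=9, r=9 — load
T0 CAS — after: cnt=10, r=9 — ok
T0 LOAD — after: cnt=10, r=10 — load
T0 CAS — after: cnt=11, r=10 — ok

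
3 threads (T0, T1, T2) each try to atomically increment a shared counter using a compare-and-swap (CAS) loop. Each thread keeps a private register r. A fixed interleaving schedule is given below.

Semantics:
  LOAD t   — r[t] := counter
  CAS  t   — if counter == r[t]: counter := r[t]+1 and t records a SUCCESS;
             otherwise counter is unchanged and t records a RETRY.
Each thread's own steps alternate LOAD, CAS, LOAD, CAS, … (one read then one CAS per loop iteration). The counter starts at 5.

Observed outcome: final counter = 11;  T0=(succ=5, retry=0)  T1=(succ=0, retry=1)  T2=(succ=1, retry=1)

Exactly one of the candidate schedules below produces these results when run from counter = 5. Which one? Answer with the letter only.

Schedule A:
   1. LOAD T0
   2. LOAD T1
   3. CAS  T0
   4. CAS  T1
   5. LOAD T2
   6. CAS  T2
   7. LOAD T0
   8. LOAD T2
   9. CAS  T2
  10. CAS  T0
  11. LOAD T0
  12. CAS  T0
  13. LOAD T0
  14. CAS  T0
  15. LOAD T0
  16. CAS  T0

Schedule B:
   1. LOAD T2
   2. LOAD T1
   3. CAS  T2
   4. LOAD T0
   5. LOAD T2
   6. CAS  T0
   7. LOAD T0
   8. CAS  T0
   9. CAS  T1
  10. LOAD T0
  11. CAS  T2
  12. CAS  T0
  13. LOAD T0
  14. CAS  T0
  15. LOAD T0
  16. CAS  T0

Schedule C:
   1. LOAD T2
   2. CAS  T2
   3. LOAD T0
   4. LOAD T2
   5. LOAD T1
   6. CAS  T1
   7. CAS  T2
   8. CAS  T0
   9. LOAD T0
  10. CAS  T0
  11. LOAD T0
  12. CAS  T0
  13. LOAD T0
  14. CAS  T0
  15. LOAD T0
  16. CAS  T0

Tracing schedule B:
step 1: T2 LOAD ⇒ load; ctr=5 reg=5
step 2: T1 LOAD ⇒ load; ctr=5 reg=5
step 3: T2 CAS ⇒ ok; ctr=6 reg=5
step 4: T0 LOAD ⇒ load; ctr=6 reg=6
step 5: T2 LOAD ⇒ load; ctr=6 reg=6
step 6: T0 CAS ⇒ ok; ctr=7 reg=6
step 7: T0 LOAD ⇒ load; ctr=7 reg=7
step 8: T0 CAS ⇒ ok; ctr=8 reg=7
step 9: T1 CAS ⇒ retry; ctr=8 reg=5
step 10: T0 LOAD ⇒ load; ctr=8 reg=8
step 11: T2 CAS ⇒ retry; ctr=8 reg=6
step 12: T0 CAS ⇒ ok; ctr=9 reg=8
step 13: T0 LOAD ⇒ load; ctr=9 reg=9
step 14: T0 CAS ⇒ ok; ctr=10 reg=9
step 15: T0 LOAD ⇒ load; ctr=10 reg=10
step 16: T0 CAS ⇒ ok; ctr=11 reg=10

B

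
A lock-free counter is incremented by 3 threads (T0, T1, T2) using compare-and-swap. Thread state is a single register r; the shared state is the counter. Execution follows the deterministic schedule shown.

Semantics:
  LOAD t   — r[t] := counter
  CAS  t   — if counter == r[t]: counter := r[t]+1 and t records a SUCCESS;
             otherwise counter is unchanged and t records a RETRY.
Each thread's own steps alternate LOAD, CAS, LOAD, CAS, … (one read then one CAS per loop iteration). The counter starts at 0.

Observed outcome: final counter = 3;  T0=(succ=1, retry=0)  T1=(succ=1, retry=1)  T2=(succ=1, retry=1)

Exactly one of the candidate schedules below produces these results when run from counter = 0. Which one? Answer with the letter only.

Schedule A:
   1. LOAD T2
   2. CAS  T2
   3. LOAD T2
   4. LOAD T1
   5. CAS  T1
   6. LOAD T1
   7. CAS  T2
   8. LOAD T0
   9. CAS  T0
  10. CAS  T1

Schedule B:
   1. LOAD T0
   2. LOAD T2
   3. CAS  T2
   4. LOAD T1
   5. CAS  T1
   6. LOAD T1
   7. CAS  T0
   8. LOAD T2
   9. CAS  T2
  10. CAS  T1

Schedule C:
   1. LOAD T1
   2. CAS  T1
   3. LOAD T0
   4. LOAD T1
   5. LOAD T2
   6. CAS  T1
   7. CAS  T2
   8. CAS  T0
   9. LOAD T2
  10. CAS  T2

A

Run A:
step 1: T2 LOAD ⇒ load; ctr=0 reg=0
step 2: T2 CAS ⇒ ok; ctr=1 reg=0
step 3: T2 LOAD ⇒ load; ctr=1 reg=1
step 4: T1 LOAD ⇒ load; ctr=1 reg=1
step 5: T1 CAS ⇒ ok; ctr=2 reg=1
step 6: T1 LOAD ⇒ load; ctr=2 reg=2
step 7: T2 CAS ⇒ retry; ctr=2 reg=1
step 8: T0 LOAD ⇒ load; ctr=2 reg=2
step 9: T0 CAS ⇒ ok; ctr=3 reg=2
step 10: T1 CAS ⇒ retry; ctr=3 reg=2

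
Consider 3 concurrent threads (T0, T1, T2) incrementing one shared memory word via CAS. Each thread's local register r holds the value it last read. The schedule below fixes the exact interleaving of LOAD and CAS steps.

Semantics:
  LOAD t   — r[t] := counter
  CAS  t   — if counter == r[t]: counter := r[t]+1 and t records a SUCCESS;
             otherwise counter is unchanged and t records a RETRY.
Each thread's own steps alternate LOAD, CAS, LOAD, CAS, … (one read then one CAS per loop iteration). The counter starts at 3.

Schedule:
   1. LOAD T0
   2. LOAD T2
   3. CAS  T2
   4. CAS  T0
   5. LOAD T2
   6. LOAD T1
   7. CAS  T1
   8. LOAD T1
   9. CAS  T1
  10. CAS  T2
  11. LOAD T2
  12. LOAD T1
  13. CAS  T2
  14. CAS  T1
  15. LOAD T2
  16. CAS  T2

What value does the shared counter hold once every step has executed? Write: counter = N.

   1) LOAD T0:  M=3  r_T0=3
   2) LOAD T2:  M=3  r_T2=3
   3) CAS  T2:  M=4  r_T2=3 ✓
   4) CAS  T0:  M=4  r_T0=3 ✗
   5) LOAD T2:  M=4  r_T2=4
   6) LOAD T1:  M=4  r_T1=4
   7) CAS  T1:  M=5  r_T1=4 ✓
   8) LOAD T1:  M=5  r_T1=5
   9) CAS  T1:  M=6  r_T1=5 ✓
  10) CAS  T2:  M=6  r_T2=4 ✗
  11) LOAD T2:  M=6  r_T2=6
  12) LOAD T1:  M=6  r_T1=6
  13) CAS  T2:  M=7  r_T2=6 ✓
  14) CAS  T1:  M=7  r_T1=6 ✗
  15) LOAD T2:  M=7  r_T2=7
  16) CAS  T2:  M=8  r_T2=7 ✓

counter = 8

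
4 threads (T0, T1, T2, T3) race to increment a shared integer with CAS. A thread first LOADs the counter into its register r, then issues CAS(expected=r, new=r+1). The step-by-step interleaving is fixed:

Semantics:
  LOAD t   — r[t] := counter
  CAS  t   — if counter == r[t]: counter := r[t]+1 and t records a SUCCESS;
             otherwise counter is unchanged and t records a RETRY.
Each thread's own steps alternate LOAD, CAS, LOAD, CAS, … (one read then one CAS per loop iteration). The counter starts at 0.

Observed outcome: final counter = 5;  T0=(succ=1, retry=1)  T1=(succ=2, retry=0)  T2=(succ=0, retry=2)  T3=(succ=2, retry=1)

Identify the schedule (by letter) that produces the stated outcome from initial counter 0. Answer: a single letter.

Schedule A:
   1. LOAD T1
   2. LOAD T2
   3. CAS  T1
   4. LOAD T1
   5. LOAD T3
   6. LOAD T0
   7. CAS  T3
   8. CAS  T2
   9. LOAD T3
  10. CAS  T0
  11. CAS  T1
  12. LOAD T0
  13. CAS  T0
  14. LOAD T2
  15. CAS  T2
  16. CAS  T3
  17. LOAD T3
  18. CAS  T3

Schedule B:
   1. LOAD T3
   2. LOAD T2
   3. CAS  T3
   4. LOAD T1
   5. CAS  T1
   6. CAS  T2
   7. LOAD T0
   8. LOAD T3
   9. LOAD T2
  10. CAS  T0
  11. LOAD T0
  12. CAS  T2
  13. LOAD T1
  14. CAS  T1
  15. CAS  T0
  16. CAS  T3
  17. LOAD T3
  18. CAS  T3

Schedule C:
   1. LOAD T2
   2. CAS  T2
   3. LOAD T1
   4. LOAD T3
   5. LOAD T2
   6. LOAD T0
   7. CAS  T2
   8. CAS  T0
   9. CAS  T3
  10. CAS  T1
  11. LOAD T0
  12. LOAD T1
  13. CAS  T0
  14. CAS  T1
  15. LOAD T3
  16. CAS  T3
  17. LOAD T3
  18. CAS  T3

Tracing schedule B:
T3 LOAD — after: cnt=0, r=0 — load
T2 LOAD — after: cnt=0, r=0 — load
T3 CAS — after: cnt=1, r=0 — ok
T1 LOAD — after: cnt=1, r=1 — load
T1 CAS — after: cnt=2, r=1 — ok
T2 CAS — after: cnt=2, r=0 — retry
T0 LOAD — after: cnt=2, r=2 — load
T3 LOAD — after: cnt=2, r=2 — load
T2 LOAD — after: cnt=2, r=2 — load
T0 CAS — after: cnt=3, r=2 — ok
T0 LOAD — after: cnt=3, r=3 — load
T2 CAS — after: cnt=3, r=2 — retry
T1 LOAD — after: cnt=3, r=3 — load
T1 CAS — after: cnt=4, r=3 — ok
T0 CAS — after: cnt=4, r=3 — retry
T3 CAS — after: cnt=4, r=2 — retry
T3 LOAD — after: cnt=4, r=4 — load
T3 CAS — after: cnt=5, r=4 — ok

B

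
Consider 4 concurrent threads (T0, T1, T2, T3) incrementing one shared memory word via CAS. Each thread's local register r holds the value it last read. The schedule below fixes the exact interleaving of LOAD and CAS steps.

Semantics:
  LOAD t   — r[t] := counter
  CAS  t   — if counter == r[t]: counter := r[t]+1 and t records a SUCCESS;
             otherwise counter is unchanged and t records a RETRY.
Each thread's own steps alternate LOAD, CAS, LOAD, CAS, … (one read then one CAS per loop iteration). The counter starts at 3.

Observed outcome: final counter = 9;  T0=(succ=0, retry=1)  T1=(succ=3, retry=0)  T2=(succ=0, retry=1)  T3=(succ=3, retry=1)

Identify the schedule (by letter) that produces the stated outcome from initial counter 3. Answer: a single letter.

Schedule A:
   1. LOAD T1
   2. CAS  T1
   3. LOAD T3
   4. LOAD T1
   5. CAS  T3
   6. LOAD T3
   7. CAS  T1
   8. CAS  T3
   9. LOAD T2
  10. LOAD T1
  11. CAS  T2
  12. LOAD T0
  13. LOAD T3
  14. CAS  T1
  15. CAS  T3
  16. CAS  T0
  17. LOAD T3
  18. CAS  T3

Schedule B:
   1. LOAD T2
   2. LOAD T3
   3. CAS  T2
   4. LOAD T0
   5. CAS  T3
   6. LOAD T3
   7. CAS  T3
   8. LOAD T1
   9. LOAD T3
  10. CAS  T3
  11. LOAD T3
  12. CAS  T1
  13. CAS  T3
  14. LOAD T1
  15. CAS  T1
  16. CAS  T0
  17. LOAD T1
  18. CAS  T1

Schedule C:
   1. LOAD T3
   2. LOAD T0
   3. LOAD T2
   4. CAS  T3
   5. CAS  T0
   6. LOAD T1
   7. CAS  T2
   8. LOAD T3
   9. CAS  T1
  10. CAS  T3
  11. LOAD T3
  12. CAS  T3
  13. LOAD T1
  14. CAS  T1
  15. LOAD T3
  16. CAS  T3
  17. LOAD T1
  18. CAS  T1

Simulating candidate C:
   1) LOAD T3:  M=3  r_T3=3
   2) LOAD T0:  M=3  r_T0=3
   3) LOAD T2:  M=3  r_T2=3
   4) CAS  T3:  M=4  r_T3=3 ✓
   5) CAS  T0:  M=4  r_T0=3 ✗
   6) LOAD T1:  M=4  r_T1=4
   7) CAS  T2:  M=4  r_T2=3 ✗
   8) LOAD T3:  M=4  r_T3=4
   9) CAS  T1:  M=5  r_T1=4 ✓
  10) CAS  T3:  M=5  r_T3=4 ✗
  11) LOAD T3:  M=5  r_T3=5
  12) CAS  T3:  M=6  r_T3=5 ✓
  13) LOAD T1:  M=6  r_T1=6
  14) CAS  T1:  M=7  r_T1=6 ✓
  15) LOAD T3:  M=7  r_T3=7
  16) CAS  T3:  M=8  r_T3=7 ✓
  17) LOAD T1:  M=8  r_T1=8
  18) CAS  T1:  M=9  r_T1=8 ✓

C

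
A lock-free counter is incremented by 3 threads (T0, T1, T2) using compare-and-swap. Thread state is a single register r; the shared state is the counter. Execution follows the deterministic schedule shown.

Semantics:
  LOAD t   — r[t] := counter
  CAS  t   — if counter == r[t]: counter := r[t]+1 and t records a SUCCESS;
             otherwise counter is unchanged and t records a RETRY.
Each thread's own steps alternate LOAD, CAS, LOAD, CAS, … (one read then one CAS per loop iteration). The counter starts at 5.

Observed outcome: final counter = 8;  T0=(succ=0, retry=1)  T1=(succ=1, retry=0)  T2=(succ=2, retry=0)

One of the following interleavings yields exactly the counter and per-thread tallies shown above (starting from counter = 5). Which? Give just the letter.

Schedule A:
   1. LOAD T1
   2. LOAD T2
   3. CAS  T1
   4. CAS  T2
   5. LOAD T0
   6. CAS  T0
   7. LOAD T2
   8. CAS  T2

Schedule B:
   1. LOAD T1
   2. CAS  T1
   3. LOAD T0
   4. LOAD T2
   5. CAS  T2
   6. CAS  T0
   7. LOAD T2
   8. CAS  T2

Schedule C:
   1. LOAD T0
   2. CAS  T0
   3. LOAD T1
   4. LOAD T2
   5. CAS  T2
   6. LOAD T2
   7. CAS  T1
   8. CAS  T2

B

Tracing schedule B:
#1 T1 reads 5
#2 T1 CAS(5→6) writes; counter now 6
#3 T0 reads 6
#4 T2 reads 6
#5 T2 CAS(6→7) writes; counter now 7
#6 T0 CAS(6→7) fails; counter now 7
#7 T2 reads 7
#8 T2 CAS(7→8) writes; counter now 8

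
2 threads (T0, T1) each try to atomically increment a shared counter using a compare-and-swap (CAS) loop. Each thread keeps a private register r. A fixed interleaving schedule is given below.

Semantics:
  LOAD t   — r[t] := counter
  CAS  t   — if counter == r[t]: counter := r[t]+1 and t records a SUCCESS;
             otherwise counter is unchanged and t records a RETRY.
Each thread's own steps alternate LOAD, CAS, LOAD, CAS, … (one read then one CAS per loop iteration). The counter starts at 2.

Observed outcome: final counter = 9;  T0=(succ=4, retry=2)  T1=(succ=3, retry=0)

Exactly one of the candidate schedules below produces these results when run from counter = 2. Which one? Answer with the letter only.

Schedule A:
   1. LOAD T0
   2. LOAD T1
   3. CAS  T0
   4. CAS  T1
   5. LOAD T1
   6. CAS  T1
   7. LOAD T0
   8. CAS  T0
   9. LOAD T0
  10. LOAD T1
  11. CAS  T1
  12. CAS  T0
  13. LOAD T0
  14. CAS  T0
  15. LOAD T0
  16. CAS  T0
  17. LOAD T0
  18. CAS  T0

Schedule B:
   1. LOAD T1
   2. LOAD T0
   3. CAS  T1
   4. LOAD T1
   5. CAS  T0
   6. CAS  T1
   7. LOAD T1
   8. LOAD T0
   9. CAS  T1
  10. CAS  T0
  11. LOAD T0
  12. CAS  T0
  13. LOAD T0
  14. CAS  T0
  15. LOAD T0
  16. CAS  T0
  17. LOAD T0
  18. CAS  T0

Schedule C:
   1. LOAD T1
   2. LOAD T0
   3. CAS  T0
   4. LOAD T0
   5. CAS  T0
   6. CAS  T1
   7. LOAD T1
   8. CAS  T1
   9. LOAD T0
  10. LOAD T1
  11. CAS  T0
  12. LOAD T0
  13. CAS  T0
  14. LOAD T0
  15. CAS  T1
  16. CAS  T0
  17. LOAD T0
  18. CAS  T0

B

Tracing schedule B:
#1 T1 reads 2
#2 T0 reads 2
#3 T1 CAS(2→3) writes; counter now 3
#4 T1 reads 3
#5 T0 CAS(2→3) fails; counter now 3
#6 T1 CAS(3→4) writes; counter now 4
#7 T1 reads 4
#8 T0 reads 4
#9 T1 CAS(4→5) writes; counter now 5
#10 T0 CAS(4→5) fails; counter now 5
#11 T0 reads 5
#12 T0 CAS(5→6) writes; counter now 6
#13 T0 reads 6
#14 T0 CAS(6→7) writes; counter now 7
#15 T0 reads 7
#16 T0 CAS(7→8) writes; counter now 8
#17 T0 reads 8
#18 T0 CAS(8→9) writes; counter now 9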